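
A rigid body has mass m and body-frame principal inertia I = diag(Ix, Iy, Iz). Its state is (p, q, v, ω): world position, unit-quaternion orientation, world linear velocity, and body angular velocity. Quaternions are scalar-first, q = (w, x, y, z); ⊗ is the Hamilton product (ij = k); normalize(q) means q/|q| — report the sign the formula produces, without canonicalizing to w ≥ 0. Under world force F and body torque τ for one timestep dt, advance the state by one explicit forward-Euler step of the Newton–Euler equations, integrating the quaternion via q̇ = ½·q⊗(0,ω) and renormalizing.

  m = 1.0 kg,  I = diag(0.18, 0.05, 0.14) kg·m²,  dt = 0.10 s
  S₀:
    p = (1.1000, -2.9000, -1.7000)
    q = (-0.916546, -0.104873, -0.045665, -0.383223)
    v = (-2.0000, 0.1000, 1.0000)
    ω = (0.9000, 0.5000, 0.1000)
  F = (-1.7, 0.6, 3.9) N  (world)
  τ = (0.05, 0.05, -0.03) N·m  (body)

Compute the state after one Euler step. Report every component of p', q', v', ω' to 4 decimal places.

p' = (0.9000, -2.8900, -1.6000)
q' = (-0.9076, -0.1366, -0.0852, -0.3879)
v' = (-2.1700, 0.1600, 1.3900)
ω' = (0.9253, 0.5928, 0.1204)

a = F/m = (-1.7000, 0.6000, 3.9000)
p + v·dt = (0.9000, -2.8900, -1.6000)
v' = v + a·dt = (-2.1700, 0.1600, 1.3900)
angular accel α = (0.2528, 0.9280, 0.2036)
new body rate ω' = (0.9253, 0.5928, 0.1204)
q⊗(0,ω) = (0.1555405, -0.6378464, -0.7926864, -0.1029926)
updated quaternion q' = (-0.9076, -0.1366, -0.0852, -0.3879)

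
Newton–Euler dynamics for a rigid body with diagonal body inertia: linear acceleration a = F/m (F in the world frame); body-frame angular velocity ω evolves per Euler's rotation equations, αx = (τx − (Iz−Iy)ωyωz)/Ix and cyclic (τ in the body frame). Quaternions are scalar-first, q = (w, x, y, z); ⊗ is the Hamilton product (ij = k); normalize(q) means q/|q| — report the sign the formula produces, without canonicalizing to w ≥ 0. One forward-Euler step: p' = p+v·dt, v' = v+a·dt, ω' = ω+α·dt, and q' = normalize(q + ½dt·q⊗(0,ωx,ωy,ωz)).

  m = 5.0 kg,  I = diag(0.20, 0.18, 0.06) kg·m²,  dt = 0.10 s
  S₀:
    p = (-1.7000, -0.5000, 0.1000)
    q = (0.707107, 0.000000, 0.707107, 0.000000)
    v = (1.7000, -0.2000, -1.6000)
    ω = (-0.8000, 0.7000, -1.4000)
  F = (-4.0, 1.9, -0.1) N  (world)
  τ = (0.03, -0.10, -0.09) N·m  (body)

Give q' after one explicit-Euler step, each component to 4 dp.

q' = (0.6797, -0.0775, 0.7290, -0.0211)

2q̇ = q⊗(0,ω) = (-0.4949749, -1.5556354, 0.4949749, -0.4242642)
updated quaternion q' = (0.6797, -0.0775, 0.7290, -0.0211)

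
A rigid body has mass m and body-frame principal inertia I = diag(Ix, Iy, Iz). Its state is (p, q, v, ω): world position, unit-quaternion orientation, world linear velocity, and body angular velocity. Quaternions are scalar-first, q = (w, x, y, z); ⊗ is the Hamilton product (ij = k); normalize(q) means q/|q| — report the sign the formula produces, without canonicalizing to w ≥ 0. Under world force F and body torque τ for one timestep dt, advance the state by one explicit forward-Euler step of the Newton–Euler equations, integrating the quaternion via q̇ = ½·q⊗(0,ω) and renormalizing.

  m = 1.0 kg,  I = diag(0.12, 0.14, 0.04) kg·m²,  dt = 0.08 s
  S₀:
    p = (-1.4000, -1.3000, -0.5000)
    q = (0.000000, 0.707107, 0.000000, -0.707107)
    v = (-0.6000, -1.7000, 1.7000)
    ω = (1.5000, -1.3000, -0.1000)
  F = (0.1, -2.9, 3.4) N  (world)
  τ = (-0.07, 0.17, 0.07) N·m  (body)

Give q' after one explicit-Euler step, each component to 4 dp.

q⊗(0,ω) = (-1.1313712, -0.9192391, -0.9899498, -0.9192391)
q + ½dt·q⊗(0,ω), renormalized = (-0.0451, 0.6682, -0.0395, -0.7415)

q' = (-0.0451, 0.6682, -0.0395, -0.7415)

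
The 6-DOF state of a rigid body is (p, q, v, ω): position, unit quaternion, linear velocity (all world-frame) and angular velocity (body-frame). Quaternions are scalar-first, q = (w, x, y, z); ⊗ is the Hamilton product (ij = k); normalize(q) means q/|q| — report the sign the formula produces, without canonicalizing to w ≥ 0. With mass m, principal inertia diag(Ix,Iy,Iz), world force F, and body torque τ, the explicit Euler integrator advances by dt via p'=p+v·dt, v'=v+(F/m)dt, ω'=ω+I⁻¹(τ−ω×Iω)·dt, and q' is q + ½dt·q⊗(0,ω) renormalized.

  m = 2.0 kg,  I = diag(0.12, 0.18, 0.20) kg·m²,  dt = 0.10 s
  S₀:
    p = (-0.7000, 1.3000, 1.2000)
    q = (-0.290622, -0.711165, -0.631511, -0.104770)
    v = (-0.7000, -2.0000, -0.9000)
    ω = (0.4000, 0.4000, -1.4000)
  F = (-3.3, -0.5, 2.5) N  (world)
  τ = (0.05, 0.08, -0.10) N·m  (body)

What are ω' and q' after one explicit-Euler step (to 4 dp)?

angular accel α = (0.5100, 0.1956, -0.5480)
ω + α·dt = (0.4510, 0.4196, -1.4548)
2q̇ = q⊗(0,ω) = (0.3903924, 0.8097746, -1.1537878, 0.3750092)
q' = normalize(q + ½dt·q⊗(0,ω)) = (-0.2703, -0.6688, -0.6872, -0.0858)

ω' = (0.4510, 0.4196, -1.4548)
q' = (-0.2703, -0.6688, -0.6872, -0.0858)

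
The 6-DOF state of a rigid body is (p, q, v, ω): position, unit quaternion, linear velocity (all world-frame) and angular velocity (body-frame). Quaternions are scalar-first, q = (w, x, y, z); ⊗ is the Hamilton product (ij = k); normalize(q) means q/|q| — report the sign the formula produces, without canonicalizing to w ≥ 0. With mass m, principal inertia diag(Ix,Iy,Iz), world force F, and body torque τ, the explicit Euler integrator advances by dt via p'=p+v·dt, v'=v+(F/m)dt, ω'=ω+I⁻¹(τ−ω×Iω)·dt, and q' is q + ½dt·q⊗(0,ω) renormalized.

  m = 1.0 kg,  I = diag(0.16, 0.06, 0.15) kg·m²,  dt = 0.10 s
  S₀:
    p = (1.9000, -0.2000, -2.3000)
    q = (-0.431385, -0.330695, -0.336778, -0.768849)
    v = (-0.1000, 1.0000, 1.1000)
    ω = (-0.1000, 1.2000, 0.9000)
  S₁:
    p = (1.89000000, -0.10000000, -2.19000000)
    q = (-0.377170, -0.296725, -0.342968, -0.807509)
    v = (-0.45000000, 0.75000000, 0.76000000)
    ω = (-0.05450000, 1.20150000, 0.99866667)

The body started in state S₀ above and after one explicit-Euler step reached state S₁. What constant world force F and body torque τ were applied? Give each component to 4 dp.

F = (-3.5000, -2.5000, -3.4000)
τ = (0.1700, 0.0000, 0.1600)

Δv = v₁−v₀ = (-0.35000000, -0.25000000, -0.34000000)
m·(v₁−v₀)/dt = (-3.5000, -2.5000, -3.4000)
Δω = ω₁−ω₀ = (0.04550000, 0.00150000, 0.09866667)
τ = I·(Δω/dt) + ω₀×(Iω₀) = (0.1700, 0.0000, 0.1600)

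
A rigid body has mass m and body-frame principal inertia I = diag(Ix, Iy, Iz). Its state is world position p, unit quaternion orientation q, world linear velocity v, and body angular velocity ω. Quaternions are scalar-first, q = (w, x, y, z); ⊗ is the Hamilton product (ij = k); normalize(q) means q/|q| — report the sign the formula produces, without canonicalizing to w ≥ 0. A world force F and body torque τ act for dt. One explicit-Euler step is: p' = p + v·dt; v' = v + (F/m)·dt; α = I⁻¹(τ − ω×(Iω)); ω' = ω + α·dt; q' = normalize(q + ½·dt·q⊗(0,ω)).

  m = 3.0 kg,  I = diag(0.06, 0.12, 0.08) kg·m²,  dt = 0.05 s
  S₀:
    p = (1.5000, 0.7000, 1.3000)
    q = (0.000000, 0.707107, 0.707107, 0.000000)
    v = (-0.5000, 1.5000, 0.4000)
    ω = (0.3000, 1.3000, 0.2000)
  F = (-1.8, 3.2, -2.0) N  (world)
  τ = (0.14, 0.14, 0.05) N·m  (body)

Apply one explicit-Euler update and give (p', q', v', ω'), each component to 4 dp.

p + v·dt = (1.4750, 0.7750, 1.3200)
new velocity v' = (-0.5300, 1.5533, 0.3667)
(τ − ω×Iω)/I = (2.5067, 1.1767, 0.3325)
ω + α·dt = (0.4253, 1.3588, 0.2166)
Hamilton product q⊗(0,ω) = (-1.1313712, 0.1414214, -0.1414214, 0.7071070)
q + ½dt·q⊗(0,ω), renormalized = (-0.0283, 0.7102, 0.7032, 0.0177)

p' = (1.4750, 0.7750, 1.3200)
q' = (-0.0283, 0.7102, 0.7032, 0.0177)
v' = (-0.5300, 1.5533, 0.3667)
ω' = (0.4253, 1.3588, 0.2166)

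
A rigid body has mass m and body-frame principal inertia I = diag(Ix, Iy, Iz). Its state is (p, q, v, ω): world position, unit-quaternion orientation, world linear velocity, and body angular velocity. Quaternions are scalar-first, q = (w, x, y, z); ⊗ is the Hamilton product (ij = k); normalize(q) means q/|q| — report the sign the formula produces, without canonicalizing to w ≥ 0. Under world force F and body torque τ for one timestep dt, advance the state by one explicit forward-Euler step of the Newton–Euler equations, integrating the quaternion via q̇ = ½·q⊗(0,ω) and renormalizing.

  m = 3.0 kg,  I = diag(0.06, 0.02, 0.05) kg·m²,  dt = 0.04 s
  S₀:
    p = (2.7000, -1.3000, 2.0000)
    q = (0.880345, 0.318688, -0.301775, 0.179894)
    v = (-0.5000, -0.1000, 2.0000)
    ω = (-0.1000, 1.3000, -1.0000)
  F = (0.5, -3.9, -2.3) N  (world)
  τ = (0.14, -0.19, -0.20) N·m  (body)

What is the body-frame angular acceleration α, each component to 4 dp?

ω×(Iω) gyroscopic = (-0.0390, 0.0010, 0.0052)
angular accel α = (2.9833, -9.5500, -4.1040)

α = (2.9833, -9.5500, -4.1040)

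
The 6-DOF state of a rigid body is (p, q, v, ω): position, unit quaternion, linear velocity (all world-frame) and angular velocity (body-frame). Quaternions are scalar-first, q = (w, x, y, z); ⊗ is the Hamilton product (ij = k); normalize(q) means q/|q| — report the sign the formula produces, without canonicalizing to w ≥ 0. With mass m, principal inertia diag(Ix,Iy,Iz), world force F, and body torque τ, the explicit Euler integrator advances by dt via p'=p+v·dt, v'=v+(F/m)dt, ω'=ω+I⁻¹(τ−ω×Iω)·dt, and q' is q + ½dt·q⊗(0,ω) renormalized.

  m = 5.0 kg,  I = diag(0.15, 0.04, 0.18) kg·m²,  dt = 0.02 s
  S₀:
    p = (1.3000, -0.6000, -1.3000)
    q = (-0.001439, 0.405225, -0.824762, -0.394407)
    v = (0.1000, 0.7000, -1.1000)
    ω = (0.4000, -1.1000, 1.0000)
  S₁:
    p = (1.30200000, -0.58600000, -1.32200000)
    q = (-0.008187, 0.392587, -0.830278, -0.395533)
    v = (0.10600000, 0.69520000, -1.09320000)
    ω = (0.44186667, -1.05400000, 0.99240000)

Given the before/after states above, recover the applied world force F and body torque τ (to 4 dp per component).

rate change Δω = (0.04186667, 0.04600000, -0.00760000)
τ = I·(Δω/dt) + ω₀×(Iω₀) = (0.1600, 0.0800, -0.0200)
velocity change Δv = (0.00600000, -0.00480000, 0.00680000)
m·(v₁−v₀)/dt = (1.5000, -1.2000, 1.7000)

F = (1.5000, -1.2000, 1.7000)
τ = (0.1600, 0.0800, -0.0200)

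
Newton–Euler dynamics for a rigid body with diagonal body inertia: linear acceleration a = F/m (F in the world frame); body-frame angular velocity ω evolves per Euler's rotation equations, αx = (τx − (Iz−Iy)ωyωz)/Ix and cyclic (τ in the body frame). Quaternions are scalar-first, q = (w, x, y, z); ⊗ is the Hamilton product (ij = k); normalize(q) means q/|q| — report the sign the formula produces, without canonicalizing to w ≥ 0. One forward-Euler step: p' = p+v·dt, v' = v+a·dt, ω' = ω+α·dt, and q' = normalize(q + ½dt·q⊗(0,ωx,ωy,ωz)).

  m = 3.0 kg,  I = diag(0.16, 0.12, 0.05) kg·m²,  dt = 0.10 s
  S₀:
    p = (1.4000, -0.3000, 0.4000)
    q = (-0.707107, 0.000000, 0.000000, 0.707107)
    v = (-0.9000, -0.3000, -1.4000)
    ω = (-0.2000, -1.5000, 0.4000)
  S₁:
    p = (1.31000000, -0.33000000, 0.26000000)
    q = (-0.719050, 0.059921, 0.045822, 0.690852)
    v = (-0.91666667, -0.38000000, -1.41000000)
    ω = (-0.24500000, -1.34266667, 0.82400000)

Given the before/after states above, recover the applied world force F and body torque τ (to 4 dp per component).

Δω = ω₁−ω₀ = (-0.04500000, 0.15733333, 0.42400000)
τ = I·(Δω/dt) + ω₀×(Iω₀) = (-0.0300, 0.1800, 0.2000)
velocity change Δv = (-0.01666667, -0.08000000, -0.01000000)
m·(v₁−v₀)/dt = (-0.5000, -2.4000, -0.3000)

F = (-0.5000, -2.4000, -0.3000)
τ = (-0.0300, 0.1800, 0.2000)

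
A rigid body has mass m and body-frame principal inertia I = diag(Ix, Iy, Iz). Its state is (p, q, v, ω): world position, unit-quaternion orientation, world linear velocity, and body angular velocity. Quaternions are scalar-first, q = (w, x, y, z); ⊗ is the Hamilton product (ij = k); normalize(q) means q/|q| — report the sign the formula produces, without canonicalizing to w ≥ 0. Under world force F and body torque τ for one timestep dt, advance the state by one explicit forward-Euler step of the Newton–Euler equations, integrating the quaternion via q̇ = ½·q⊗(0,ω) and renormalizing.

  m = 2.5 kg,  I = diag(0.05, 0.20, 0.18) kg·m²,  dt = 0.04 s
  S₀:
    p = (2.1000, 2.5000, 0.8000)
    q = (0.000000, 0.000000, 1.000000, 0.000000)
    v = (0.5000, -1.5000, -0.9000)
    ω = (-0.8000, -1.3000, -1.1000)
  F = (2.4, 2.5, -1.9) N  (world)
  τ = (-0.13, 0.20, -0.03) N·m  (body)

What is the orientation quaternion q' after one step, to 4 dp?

q' = (0.0260, -0.0220, 0.9993, 0.0160)

Hamilton product q⊗(0,ω) = (1.3000000, -1.1000000, 0.0000000, 0.8000000)
q' = normalize(q + ½dt·q⊗(0,ω)) = (0.0260, -0.0220, 0.9993, 0.0160)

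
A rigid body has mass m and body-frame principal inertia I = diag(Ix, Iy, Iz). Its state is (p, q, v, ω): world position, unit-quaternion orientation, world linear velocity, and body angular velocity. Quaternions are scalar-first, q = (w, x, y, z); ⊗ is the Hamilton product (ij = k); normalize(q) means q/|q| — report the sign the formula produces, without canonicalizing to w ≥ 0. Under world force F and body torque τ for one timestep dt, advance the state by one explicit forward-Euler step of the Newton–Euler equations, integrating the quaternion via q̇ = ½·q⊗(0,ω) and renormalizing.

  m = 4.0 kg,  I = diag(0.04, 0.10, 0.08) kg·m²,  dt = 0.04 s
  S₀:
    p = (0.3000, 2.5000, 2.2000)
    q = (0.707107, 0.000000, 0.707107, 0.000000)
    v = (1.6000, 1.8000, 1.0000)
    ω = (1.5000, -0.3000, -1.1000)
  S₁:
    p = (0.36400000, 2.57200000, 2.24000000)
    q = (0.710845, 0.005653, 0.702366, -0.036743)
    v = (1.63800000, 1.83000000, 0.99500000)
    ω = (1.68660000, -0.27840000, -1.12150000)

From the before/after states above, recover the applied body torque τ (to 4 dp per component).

τ = (0.1800, 0.1200, -0.0700)

rate change Δω = (0.18660000, 0.02160000, -0.02150000)
applied torque τ = (0.1800, 0.1200, -0.0700)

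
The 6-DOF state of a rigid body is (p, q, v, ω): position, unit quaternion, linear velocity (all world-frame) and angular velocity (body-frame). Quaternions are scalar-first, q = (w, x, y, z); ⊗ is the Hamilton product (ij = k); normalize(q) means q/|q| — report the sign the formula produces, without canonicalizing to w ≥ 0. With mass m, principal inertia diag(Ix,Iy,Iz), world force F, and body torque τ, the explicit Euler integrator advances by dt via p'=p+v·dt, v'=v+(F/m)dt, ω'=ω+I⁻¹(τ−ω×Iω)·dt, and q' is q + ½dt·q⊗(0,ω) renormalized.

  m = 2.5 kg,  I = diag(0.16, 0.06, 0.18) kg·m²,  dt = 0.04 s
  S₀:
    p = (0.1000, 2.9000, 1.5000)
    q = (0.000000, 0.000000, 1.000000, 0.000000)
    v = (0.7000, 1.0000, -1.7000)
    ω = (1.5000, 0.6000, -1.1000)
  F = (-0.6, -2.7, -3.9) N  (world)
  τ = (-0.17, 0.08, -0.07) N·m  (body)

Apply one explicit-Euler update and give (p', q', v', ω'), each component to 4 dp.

p + v·dt = (0.1280, 2.9400, 1.4320)
new velocity v' = (0.6904, 0.9568, -1.7624)
gyro term ω×Iω = (-0.0792, 0.0330, -0.0900)
(τ − ω×Iω)/I = (-0.5675, 0.7833, 0.1111)
ω + α·dt = (1.4773, 0.6313, -1.0956)
Hamilton product q⊗(0,ω) = (-0.6000000, -1.1000000, 0.0000000, -1.5000000)
q + ½dt·q⊗(0,ω), renormalized = (-0.0120, -0.0220, 0.9992, -0.0300)

p' = (0.1280, 2.9400, 1.4320)
q' = (-0.0120, -0.0220, 0.9992, -0.0300)
v' = (0.6904, 0.9568, -1.7624)
ω' = (1.4773, 0.6313, -1.0956)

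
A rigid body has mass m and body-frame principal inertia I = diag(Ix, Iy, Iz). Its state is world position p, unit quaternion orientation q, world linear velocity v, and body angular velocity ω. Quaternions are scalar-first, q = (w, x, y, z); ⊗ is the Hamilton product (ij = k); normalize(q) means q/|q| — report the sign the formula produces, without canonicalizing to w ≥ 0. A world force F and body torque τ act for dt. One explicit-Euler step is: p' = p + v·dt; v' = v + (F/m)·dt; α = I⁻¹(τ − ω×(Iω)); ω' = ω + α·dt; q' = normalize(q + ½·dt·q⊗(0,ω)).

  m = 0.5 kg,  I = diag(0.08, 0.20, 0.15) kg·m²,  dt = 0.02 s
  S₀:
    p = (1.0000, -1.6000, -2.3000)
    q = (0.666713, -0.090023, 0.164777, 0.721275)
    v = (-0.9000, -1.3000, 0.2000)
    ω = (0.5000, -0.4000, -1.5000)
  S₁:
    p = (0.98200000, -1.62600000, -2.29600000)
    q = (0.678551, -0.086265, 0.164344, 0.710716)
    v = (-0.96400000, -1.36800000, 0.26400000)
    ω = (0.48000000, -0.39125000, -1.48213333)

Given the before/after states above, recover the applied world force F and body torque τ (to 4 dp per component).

F = (-1.6000, -1.7000, 1.6000)
τ = (-0.1100, 0.1400, 0.1100)

ω₁ − ω₀ = (-0.02000000, 0.00875000, 0.01786667)
gyro term ω₀×Iω₀ = (-0.0300, 0.0525, -0.0240)
applied torque τ = (-0.1100, 0.1400, 0.1100)
velocity change Δv = (-0.06400000, -0.06800000, 0.06400000)
F = m·Δv/dt = (-1.6000, -1.7000, 1.6000)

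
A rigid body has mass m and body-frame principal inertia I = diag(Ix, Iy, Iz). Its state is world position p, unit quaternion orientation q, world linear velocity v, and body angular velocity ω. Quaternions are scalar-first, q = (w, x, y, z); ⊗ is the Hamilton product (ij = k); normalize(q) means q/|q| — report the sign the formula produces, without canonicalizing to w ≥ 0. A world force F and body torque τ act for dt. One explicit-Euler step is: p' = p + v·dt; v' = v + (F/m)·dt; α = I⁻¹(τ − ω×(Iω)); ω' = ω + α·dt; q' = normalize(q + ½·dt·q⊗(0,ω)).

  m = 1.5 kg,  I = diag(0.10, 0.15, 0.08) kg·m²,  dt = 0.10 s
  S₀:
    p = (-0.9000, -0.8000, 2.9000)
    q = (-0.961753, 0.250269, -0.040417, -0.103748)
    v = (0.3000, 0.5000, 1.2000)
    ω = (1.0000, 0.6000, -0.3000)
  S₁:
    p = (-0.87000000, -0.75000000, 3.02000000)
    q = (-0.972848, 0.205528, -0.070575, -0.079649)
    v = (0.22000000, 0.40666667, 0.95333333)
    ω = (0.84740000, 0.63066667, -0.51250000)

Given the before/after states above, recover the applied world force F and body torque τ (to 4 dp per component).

ω₁ − ω₀ = (-0.15260000, 0.03066667, -0.21250000)
ω₀×(Iω₀) = (0.0126, -0.0060, 0.0300)
applied torque τ = (-0.1400, 0.0400, -0.1400)
v₁ − v₀ = (-0.08000000, -0.09333333, -0.24666667)
F = m·Δv/dt = (-1.2000, -1.4000, -3.7000)

F = (-1.2000, -1.4000, -3.7000)
τ = (-0.1400, 0.0400, -0.1400)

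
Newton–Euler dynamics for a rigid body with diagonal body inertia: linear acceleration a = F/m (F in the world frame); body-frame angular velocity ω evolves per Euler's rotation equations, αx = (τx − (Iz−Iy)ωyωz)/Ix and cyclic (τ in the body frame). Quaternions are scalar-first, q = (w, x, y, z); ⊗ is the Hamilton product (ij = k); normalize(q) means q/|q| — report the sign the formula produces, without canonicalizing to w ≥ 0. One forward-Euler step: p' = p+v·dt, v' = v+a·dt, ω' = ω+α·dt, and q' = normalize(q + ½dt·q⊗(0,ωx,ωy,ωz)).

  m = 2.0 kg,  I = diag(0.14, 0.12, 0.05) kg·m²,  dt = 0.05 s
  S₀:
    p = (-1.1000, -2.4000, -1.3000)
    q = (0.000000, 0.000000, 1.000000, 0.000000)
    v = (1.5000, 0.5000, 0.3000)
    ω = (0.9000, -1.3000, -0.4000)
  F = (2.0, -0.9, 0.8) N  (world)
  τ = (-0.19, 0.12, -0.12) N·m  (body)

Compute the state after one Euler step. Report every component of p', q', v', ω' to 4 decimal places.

(τ − ω×Iω)/I = (-1.0971, 1.2700, -2.8680)
ω + α·dt = (0.8451, -1.2365, -0.5434)
q⊗(0,ω) = (1.3000000, -0.4000000, 0.0000000, -0.9000000)
q' = normalize(q + ½dt·q⊗(0,ω)) = (0.0325, -0.0100, 0.9992, -0.0225)
p' = p + v·dt = (-1.0250, -2.3750, -1.2850)
v' = v + a·dt = (1.5500, 0.4775, 0.3200)

p' = (-1.0250, -2.3750, -1.2850)
q' = (0.0325, -0.0100, 0.9992, -0.0225)
v' = (1.5500, 0.4775, 0.3200)
ω' = (0.8451, -1.2365, -0.5434)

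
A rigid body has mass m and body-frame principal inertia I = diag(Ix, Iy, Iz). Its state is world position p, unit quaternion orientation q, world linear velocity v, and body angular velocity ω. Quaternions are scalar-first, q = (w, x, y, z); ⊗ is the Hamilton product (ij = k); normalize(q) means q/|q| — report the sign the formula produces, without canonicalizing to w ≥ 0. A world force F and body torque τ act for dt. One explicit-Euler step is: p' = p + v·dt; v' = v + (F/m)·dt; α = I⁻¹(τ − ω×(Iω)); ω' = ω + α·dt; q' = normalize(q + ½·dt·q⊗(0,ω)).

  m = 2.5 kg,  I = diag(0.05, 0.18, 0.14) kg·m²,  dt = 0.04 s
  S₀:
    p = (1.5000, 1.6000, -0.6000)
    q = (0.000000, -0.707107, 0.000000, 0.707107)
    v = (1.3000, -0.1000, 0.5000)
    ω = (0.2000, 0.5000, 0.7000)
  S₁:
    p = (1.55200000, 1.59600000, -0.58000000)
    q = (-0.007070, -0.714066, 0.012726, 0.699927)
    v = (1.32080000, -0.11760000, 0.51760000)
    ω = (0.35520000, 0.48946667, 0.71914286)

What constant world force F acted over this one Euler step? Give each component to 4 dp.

velocity change Δv = (0.02080000, -0.01760000, 0.01760000)
applied force F = (1.3000, -1.1000, 1.1000)

F = (1.3000, -1.1000, 1.1000)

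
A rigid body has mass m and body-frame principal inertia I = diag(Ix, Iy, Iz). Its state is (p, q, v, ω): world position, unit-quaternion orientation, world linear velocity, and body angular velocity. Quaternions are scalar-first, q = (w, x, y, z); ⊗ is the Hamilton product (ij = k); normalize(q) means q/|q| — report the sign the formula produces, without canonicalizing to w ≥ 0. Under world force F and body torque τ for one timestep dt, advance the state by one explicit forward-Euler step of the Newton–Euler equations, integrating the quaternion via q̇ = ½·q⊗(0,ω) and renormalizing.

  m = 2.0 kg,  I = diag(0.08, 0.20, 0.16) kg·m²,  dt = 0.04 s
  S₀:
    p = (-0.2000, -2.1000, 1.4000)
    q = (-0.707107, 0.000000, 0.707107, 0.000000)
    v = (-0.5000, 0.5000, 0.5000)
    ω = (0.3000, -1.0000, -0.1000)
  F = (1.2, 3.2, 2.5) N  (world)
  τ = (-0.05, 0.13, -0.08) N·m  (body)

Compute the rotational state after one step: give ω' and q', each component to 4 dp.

ω×(Iω) gyroscopic = (-0.0040, 0.0024, -0.0360)
(τ − ω×Iω)/I = (-0.5750, 0.6380, -0.2750)
new body rate ω' = (0.2770, -0.9745, -0.1110)
Hamilton product q⊗(0,ω) = (0.7071070, -0.2828428, 0.7071070, -0.1414214)
q' = normalize(q + ½dt·q⊗(0,ω)) = (-0.6928, -0.0057, 0.7211, -0.0028)

ω' = (0.2770, -0.9745, -0.1110)
q' = (-0.6928, -0.0057, 0.7211, -0.0028)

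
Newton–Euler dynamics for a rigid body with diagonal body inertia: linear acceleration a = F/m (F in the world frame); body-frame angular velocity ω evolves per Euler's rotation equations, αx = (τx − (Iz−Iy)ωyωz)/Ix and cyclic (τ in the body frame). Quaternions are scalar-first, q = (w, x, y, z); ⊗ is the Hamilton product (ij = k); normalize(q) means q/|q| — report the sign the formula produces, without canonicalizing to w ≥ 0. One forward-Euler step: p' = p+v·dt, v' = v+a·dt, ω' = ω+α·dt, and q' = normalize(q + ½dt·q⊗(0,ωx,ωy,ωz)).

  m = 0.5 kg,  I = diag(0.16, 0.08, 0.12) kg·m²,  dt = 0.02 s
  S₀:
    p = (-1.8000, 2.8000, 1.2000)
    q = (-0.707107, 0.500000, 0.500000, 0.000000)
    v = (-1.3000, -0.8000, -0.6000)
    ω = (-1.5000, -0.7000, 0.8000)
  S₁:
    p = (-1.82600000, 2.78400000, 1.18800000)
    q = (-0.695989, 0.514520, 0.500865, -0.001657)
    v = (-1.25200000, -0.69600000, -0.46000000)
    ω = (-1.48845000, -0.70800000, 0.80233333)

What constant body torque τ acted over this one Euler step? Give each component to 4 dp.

τ = (0.0700, -0.0800, -0.0700)

rate change Δω = (0.01155000, -0.00800000, 0.00233333)
gyro term ω₀×Iω₀ = (-0.0224, -0.0480, -0.0840)
τ = I·(Δω/dt) + ω₀×(Iω₀) = (0.0700, -0.0800, -0.0700)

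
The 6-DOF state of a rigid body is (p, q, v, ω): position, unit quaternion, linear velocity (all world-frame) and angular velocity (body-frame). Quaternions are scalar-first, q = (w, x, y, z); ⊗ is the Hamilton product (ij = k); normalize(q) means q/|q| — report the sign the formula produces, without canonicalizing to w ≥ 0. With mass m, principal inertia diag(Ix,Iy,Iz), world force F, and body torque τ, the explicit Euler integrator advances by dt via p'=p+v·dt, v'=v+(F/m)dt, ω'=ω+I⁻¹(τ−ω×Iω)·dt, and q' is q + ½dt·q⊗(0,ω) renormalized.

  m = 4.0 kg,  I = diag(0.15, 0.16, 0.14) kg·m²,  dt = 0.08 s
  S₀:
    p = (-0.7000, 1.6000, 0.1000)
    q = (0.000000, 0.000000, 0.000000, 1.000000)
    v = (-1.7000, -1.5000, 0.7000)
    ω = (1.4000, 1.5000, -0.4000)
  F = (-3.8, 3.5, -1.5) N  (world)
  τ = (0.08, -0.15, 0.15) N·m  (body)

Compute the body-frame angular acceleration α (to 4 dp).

precession coupling ω×(Iω) = (0.0120, -0.0056, 0.0210)
angular accel α = (0.4533, -0.9025, 0.9214)

α = (0.4533, -0.9025, 0.9214)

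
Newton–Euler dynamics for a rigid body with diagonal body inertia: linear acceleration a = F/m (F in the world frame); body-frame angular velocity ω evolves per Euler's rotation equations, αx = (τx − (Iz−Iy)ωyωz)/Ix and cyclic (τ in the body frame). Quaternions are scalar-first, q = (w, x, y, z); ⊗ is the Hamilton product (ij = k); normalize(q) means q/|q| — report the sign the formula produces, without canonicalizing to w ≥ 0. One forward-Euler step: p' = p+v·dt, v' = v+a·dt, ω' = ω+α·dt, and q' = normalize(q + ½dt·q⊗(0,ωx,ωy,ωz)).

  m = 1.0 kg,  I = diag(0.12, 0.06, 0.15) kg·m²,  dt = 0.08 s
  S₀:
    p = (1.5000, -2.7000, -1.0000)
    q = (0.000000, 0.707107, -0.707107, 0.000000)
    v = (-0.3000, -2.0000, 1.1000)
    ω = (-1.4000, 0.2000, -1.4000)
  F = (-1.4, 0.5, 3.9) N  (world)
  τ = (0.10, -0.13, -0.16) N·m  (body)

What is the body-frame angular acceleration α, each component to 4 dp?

precession coupling ω×(Iω) = (-0.0252, -0.0588, 0.0168)
angular accel α = (1.0433, -1.1867, -1.1787)

α = (1.0433, -1.1867, -1.1787)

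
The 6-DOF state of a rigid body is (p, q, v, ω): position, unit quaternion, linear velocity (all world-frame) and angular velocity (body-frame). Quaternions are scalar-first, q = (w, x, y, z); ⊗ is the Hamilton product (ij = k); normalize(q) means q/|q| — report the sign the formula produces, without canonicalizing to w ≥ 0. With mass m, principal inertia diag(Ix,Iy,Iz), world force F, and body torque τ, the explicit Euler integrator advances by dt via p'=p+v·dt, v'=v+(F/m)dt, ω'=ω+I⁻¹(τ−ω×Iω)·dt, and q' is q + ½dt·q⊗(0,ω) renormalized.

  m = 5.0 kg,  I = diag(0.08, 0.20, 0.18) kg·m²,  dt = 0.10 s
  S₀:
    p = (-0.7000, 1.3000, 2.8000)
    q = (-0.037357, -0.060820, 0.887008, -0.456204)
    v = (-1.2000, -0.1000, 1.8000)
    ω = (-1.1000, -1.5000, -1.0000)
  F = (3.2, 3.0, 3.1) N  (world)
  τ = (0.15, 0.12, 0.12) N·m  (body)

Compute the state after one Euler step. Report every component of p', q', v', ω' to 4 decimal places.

p' = (-0.8200, 1.2900, 2.9800)
q' = (0.0030, -0.1366, 0.9068, -0.3988)
v' = (-1.1360, -0.0400, 1.8620)
ω' = (-0.8750, -1.3850, -1.0433)

precession coupling ω×(Iω) = (-0.0300, -0.1100, 0.1980)
(τ − ω×Iω)/I = (2.2500, 1.1500, -0.4333)
ω + α·dt = (-0.8750, -1.3850, -1.0433)
Hamilton product q⊗(0,ω) = (0.8074060, -1.5302213, 0.4970399, 1.1042958)
q' = normalize(q + ½dt·q⊗(0,ω)) = (0.0030, -0.1366, 0.9068, -0.3988)
p' = p + v·dt = (-0.8200, 1.2900, 2.9800)
v' = v + a·dt = (-1.1360, -0.0400, 1.8620)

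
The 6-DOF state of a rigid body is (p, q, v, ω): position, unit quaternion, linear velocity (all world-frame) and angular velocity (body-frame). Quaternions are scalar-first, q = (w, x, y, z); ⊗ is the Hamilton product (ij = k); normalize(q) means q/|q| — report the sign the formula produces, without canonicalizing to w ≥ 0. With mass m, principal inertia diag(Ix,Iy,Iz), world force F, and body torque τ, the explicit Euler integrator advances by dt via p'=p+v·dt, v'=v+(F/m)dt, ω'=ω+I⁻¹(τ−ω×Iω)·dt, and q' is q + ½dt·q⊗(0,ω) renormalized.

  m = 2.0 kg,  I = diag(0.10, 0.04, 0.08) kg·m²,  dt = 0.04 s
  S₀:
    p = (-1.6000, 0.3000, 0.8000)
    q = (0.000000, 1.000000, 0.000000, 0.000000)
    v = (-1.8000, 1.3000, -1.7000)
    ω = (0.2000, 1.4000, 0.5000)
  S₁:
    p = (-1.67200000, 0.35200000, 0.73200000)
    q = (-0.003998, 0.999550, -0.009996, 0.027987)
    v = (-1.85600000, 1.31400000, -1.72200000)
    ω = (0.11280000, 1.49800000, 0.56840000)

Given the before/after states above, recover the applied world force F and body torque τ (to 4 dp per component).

F = (-2.8000, 0.7000, -1.1000)
τ = (-0.1900, 0.1000, 0.1200)

ω₁ − ω₀ = (-0.08720000, 0.09800000, 0.06840000)
gyro term ω₀×Iω₀ = (0.0280, 0.0020, -0.0168)
τ = I·(Δω/dt) + ω₀×(Iω₀) = (-0.1900, 0.1000, 0.1200)
v₁ − v₀ = (-0.05600000, 0.01400000, -0.02200000)
F = m·Δv/dt = (-2.8000, 0.7000, -1.1000)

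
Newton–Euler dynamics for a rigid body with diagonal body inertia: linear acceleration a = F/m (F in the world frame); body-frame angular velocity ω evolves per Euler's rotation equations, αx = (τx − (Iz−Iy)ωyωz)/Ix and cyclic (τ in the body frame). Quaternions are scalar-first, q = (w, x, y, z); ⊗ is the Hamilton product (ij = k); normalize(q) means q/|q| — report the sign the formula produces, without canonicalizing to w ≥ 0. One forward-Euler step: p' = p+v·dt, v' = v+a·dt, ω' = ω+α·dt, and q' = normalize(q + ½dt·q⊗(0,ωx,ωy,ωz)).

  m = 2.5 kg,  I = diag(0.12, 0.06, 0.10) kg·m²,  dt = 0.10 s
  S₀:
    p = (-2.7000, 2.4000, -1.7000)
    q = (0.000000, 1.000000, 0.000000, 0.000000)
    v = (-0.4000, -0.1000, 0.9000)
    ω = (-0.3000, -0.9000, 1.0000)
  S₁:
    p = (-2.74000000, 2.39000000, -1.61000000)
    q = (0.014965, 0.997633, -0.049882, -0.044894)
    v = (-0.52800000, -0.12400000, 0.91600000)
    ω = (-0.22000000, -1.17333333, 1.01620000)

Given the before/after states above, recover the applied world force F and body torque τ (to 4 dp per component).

v₁ − v₀ = (-0.12800000, -0.02400000, 0.01600000)
applied force F = (-3.2000, -0.6000, 0.4000)
Δω = ω₁−ω₀ = (0.08000000, -0.27333333, 0.01620000)
gyro term ω₀×Iω₀ = (-0.0360, -0.0060, -0.0162)
applied torque τ = (0.0600, -0.1700, 0.0000)

F = (-3.2000, -0.6000, 0.4000)
τ = (0.0600, -0.1700, 0.0000)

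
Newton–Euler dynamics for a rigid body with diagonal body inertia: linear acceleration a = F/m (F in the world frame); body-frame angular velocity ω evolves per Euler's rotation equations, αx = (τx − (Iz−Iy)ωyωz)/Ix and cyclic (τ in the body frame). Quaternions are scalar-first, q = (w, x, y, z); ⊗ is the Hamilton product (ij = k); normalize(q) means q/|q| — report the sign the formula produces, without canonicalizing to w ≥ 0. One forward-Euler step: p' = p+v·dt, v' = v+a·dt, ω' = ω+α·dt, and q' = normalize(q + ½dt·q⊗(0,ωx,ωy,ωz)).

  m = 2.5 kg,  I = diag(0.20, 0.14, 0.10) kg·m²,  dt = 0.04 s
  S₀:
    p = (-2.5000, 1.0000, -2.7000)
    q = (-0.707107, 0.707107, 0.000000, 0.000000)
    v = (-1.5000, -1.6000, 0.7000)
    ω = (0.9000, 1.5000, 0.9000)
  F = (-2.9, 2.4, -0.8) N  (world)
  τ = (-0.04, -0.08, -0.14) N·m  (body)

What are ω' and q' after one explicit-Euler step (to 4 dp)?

α = I⁻¹(τ − ω×Iω) = (0.0700, -1.1500, -0.5900)
ω + α·dt = (0.9028, 1.4540, 0.8764)
Hamilton product q⊗(0,ω) = (-0.6363963, -0.6363963, -1.6970568, 0.4242642)
q' = normalize(q + ½dt·q⊗(0,ω)) = (-0.7193, 0.6938, -0.0339, 0.0085)

ω' = (0.9028, 1.4540, 0.8764)
q' = (-0.7193, 0.6938, -0.0339, 0.0085)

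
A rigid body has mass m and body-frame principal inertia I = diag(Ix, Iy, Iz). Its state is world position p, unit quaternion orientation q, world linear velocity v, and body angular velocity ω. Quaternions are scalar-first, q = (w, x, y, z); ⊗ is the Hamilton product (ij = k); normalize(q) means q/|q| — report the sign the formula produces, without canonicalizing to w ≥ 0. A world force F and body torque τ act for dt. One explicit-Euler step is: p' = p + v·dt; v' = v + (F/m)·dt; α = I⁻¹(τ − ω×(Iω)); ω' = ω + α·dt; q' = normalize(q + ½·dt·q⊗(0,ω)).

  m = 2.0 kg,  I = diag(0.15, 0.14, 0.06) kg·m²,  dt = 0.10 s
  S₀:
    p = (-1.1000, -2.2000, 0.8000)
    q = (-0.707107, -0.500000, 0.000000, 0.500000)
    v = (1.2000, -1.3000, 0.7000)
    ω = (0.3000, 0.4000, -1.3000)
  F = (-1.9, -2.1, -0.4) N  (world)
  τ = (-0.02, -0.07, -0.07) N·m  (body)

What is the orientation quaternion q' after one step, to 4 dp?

Hamilton product q⊗(0,ω) = (0.8000000, -0.4121321, -0.7828428, 0.7192391)
q + ½dt·q⊗(0,ω), renormalized = (-0.6655, -0.5193, -0.0390, 0.5347)

q' = (-0.6655, -0.5193, -0.0390, 0.5347)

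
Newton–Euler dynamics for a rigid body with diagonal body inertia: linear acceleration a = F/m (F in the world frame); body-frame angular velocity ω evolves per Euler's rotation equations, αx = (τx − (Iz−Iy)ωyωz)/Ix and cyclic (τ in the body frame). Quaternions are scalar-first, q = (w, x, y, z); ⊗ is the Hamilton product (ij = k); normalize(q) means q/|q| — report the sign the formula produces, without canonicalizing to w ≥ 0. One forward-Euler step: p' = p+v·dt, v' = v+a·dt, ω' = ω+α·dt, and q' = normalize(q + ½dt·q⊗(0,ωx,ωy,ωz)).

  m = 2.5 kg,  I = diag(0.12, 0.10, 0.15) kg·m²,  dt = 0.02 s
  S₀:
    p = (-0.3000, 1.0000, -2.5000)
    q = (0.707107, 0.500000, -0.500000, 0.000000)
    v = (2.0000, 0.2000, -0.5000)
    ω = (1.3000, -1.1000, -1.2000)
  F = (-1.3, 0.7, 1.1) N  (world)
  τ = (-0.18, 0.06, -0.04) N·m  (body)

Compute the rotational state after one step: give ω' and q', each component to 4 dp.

ω' = (1.2590, -1.0974, -1.2091)
q' = (0.6950, 0.5151, -0.5017, -0.0075)

(τ − ω×Iω)/I = (-2.0500, 0.1320, -0.4573)
ω + α·dt = (1.2590, -1.0974, -1.2091)
2q̇ = q⊗(0,ω) = (-1.2000000, 1.5192391, -0.1778177, -0.7485284)
q + ½dt·q⊗(0,ω), renormalized = (0.6950, 0.5151, -0.5017, -0.0075)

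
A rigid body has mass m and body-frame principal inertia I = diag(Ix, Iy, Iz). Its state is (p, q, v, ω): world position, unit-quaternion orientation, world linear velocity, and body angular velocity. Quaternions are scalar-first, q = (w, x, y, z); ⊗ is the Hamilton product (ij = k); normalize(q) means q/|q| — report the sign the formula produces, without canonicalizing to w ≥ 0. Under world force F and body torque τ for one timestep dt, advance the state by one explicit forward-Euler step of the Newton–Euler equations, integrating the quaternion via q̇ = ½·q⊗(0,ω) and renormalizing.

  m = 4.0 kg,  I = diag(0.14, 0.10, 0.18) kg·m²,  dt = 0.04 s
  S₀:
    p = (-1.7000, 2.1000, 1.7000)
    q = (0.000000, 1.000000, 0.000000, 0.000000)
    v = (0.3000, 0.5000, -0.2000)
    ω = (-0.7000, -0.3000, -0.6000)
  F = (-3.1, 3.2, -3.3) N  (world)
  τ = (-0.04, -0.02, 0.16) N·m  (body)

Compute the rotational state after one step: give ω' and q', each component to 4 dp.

ω' = (-0.7155, -0.3013, -0.5626)
q' = (0.0140, 0.9998, 0.0120, -0.0060)

angular accel α = (-0.3886, -0.0320, 0.9356)
ω' = ω + α·dt = (-0.7155, -0.3013, -0.5626)
2q̇ = q⊗(0,ω) = (0.7000000, 0.0000000, 0.6000000, -0.3000000)
updated quaternion q' = (0.0140, 0.9998, 0.0120, -0.0060)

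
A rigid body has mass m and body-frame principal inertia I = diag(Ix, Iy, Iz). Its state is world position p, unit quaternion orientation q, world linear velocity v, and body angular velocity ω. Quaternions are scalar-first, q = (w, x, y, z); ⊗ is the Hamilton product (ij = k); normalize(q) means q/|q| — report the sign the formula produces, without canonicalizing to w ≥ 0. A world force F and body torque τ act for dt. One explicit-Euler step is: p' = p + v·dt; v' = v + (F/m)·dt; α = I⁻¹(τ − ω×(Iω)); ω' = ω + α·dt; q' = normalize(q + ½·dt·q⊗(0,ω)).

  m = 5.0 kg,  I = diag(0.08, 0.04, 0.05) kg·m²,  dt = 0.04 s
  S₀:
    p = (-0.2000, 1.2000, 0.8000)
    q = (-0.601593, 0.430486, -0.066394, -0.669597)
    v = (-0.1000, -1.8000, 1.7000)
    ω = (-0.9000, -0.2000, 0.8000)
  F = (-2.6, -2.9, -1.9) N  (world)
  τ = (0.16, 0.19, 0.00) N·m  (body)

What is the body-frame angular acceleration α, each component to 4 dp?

α = (2.0200, 5.2900, 0.1440)

ω×(Iω) gyroscopic = (-0.0016, -0.0216, -0.0072)
angular accel α = (2.0200, 5.2900, 0.1440)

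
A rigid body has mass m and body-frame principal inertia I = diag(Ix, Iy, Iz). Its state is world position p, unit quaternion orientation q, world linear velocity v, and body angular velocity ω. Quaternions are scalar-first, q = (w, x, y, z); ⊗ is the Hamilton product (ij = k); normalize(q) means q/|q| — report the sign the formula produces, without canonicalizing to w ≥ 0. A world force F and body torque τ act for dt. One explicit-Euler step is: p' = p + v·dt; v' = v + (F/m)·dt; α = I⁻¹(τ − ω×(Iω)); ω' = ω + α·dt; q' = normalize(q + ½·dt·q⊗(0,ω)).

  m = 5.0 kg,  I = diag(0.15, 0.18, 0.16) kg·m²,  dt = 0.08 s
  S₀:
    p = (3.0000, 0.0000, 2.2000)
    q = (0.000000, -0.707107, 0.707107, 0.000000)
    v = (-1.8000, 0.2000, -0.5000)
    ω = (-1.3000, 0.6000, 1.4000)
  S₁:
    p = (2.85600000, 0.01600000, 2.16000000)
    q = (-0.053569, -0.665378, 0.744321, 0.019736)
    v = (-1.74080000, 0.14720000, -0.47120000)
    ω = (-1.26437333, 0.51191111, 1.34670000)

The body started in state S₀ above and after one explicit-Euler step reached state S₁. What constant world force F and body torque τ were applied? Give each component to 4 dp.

F = (3.7000, -3.3000, 1.8000)
τ = (0.0500, -0.1800, -0.1300)

velocity change Δv = (0.05920000, -0.05280000, 0.02880000)
m·(v₁−v₀)/dt = (3.7000, -3.3000, 1.8000)
ω₁ − ω₀ = (0.03562667, -0.08808889, -0.05330000)
precession coupling = (-0.0168, 0.0182, -0.0234)
I·α + gyro = (0.0500, -0.1800, -0.1300)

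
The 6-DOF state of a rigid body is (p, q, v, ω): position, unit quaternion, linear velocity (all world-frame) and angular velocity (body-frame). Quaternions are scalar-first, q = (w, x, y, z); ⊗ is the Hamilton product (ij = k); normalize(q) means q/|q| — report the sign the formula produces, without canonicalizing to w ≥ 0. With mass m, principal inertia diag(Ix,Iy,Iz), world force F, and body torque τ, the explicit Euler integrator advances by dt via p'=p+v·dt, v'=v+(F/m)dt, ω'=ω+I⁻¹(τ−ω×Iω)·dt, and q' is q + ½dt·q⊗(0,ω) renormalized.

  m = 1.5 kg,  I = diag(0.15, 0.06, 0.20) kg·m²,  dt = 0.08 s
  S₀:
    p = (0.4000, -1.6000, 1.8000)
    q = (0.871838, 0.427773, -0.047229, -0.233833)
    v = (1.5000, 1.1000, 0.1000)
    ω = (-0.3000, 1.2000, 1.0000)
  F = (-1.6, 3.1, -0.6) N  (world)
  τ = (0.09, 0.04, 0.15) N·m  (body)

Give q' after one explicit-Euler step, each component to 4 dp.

Hamilton product q⊗(0,ω) = (0.4188397, -0.0281808, 0.6885825, 1.3709969)
q + ½dt·q⊗(0,ω), renormalized = (0.8868, 0.4258, -0.0196, -0.1786)

q' = (0.8868, 0.4258, -0.0196, -0.1786)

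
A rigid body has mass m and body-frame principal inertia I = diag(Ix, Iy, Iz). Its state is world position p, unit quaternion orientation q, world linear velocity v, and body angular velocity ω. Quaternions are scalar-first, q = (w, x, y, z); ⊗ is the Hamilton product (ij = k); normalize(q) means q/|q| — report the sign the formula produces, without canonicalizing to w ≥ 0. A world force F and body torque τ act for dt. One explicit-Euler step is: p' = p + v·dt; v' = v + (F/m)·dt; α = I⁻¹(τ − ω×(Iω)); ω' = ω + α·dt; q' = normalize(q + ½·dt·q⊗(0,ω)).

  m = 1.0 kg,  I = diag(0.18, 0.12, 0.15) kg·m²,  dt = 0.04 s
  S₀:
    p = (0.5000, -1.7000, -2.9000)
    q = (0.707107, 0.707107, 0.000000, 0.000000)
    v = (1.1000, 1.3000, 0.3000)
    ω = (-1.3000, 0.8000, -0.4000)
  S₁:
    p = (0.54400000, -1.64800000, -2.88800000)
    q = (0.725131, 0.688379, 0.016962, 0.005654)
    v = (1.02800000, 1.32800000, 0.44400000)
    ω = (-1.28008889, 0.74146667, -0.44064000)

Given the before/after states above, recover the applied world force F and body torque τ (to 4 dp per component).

velocity change Δv = (-0.07200000, 0.02800000, 0.14400000)
m·(v₁−v₀)/dt = (-1.8000, 0.7000, 3.6000)
ω₁ − ω₀ = (0.01991111, -0.05853333, -0.04064000)
I·α + gyro = (0.0800, -0.1600, -0.0900)

F = (-1.8000, 0.7000, 3.6000)
τ = (0.0800, -0.1600, -0.0900)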